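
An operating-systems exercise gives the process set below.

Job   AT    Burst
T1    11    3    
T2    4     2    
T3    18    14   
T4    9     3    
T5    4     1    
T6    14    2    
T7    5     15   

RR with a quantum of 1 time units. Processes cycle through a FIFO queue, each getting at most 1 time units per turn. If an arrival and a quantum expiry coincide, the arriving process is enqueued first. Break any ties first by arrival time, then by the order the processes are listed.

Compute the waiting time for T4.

Timeline: | idle 0-4 | T2 4-5 | T5 5-6 | T7 6-7 | T2 7-8 | T7 8-9 | T4 9-10 | T7 10-11 | T4 11-12 | T1 12-13 | T7 13-14 | T4 14-15 | T1 15-16 | T6 16-17 | T7 17-18 | T1 18-19 | T6 19-20 | T3 20-21 | T7 21-22 | T3 22-23 | T7 23-24 | T3 24-25 | T7 25-26 | T3 26-27 | T7 27-28 | T3 28-29 | T7 29-30 | T3 30-31 | T7 31-32 | T3 32-33 | T7 33-34 | T3 34-35 | T7 35-36 | T3 36-37 | T7 37-38 | T3 38-39 | T7 39-40 | T3 40-44 |
Completion: T1=19  T2=8  T3=44  T4=15  T5=6  T6=20  T7=40
Turnaround (C−A): T1=8  T2=4  T3=26  T4=6  T5=2  T6=6  T7=35
Waiting(T4) = turnaround − burst = 6 − 3 = 3

3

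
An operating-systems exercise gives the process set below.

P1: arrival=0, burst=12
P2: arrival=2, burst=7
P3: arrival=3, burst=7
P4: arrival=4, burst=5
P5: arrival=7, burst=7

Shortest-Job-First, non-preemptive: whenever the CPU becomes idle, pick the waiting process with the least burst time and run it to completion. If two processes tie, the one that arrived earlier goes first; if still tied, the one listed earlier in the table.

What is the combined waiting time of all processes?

Schedule: | P1 0-12 | P4 12-17 | P2 17-24 | P3 24-31 | P5 31-38 |
Completion: P1=12  P2=24  P3=31  P4=17  P5=38
Waiting = turnaround − burst: P1=0, P2=15, P3=21, P4=8, P5=24
Total waiting = 0 + 15 + 21 + 8 + 24 = 68

68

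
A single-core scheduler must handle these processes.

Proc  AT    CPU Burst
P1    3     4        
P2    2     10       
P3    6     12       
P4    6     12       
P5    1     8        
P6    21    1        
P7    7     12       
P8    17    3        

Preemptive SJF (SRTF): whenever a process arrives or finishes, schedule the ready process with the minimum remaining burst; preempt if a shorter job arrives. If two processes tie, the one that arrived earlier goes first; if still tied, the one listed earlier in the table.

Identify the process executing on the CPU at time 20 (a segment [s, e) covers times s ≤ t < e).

P2

Timeline: | idle 0-1 | P5 1-3 | P1 3-7 | P5 7-13 | P2 13-17 | P8 17-20 | P2 20-21 | P6 21-22 | P2 22-27 | P3 27-39 | P4 39-51 | P7 51-63 |
Completion: P1=7  P2=27  P3=39  P4=51  P5=13  P6=22  P7=63  P8=20
Turnaround (C−A): P1=4  P2=25  P3=33  P4=45  P5=12  P6=1  P7=56  P8=3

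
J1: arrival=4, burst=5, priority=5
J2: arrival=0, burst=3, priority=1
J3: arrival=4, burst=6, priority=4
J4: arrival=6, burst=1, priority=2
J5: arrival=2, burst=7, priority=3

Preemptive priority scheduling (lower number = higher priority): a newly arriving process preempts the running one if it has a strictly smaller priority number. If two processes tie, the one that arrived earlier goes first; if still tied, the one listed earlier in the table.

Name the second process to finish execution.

J4

Gantt: | J2 0-3 | J5 3-6 | J4 6-7 | J5 7-11 | J3 11-17 | J1 17-22 |
Completion: J1=22  J2=3  J3=17  J4=7  J5=11
Finish order: J2 → J4 → J5 → J3 → J1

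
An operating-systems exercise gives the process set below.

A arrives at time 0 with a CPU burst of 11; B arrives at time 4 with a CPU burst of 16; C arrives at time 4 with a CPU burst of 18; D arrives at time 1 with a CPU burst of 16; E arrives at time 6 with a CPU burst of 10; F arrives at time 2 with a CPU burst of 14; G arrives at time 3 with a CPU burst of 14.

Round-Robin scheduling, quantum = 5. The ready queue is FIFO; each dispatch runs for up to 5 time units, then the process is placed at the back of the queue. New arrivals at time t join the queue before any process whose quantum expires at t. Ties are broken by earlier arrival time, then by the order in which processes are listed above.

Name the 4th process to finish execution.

G

Timeline: | A 0-5 | D 5-10 | F 10-15 | G 15-20 | B 20-25 | C 25-30 | A 30-35 | E 35-40 | D 40-45 | F 45-50 | G 50-55 | B 55-60 | C 60-65 | A 65-66 | E 66-71 | D 71-76 | F 76-80 | G 80-84 | B 84-89 | C 89-94 | D 94-95 | B 95-96 | C 96-99 |
Completion: A=66  B=96  C=99  D=95  E=71  F=80  G=84
Finish order: A → E → F → G → D → B → C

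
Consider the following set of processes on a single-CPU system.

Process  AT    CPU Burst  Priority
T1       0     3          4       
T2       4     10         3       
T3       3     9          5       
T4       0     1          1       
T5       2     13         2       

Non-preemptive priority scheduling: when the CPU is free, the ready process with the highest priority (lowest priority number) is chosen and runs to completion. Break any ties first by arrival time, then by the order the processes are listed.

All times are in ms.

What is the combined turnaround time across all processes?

Schedule: | T4 0-1 | T1 1-4 | T5 4-17 | T2 17-27 | T3 27-36 |
Completion: T1=4  T2=27  T3=36  T4=1  T5=17
Turnaround (C−A): T1=4  T2=23  T3=33  T4=1  T5=15
Turnaround = completion − arrival: T1=4, T2=23, T3=33, T4=1, T5=15
Total turnaround = 4 + 23 + 33 + 1 + 15 = 76

76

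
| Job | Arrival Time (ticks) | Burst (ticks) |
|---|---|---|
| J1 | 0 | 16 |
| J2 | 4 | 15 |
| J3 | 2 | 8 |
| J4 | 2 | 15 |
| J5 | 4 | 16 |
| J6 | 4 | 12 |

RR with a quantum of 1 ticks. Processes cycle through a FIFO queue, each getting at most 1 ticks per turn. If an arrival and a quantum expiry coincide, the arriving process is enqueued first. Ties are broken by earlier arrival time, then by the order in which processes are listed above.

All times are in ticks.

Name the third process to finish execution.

Gantt: | J1 0-2 | J3 2-3 | J4 3-4 | J1 4-5 | J3 5-6 | J2 6-7 | J5 7-8 | J6 8-9 | J4 9-10 | J1 10-11 | J3 11-12 | J2 12-13 | J5 13-14 | J6 14-15 | J4 15-16 | J1 16-17 | J3 17-18 | J2 18-19 | J5 19-20 | J6 20-21 | J4 21-22 | J1 22-23 | J3 23-24 | J2 24-25 | J5 25-26 | J6 26-27 | J4 27-28 | J1 28-29 | J3 29-30 | J2 30-31 | J5 31-32 | J6 32-33 | J4 33-34 | J1 34-35 | J3 35-36 | J2 36-37 | J5 37-38 | J6 38-39 | J4 39-40 | J1 40-41 | J3 41-42 | J2 42-43 | J5 43-44 | J6 44-45 | J4 45-46 | J1 46-47 | J2 47-48 | J5 48-49 | J6 49-50 | J4 50-51 | J1 51-52 | J2 52-53 | J5 53-54 | J6 54-55 | J4 55-56 | J1 56-57 | J2 57-58 | J5 58-59 | J6 59-60 | J4 60-61 | J1 61-62 | J2 62-63 | J5 63-64 | J6 64-65 | J4 65-66 | J1 66-67 | J2 67-68 | J5 68-69 | J6 69-70 | J4 70-71 | J1 71-72 | J2 72-73 | J5 73-74 | J4 74-75 | J1 75-76 | J2 76-77 | J5 77-78 | J4 78-79 | J2 79-80 | J5 80-82 |
Completion: J1=76  J2=80  J3=42  J4=79  J5=82  J6=70
Finish order: J3 → J6 → J1 → J4 → J2 → J5

J1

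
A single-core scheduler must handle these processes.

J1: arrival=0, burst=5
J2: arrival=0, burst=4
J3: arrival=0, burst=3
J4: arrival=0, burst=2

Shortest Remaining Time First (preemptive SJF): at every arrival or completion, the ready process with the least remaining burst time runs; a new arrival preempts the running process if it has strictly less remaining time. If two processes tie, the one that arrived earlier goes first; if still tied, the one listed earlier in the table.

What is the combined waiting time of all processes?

Schedule: | J4 0-2 | J3 2-5 | J2 5-9 | J1 9-14 |
Completion: J1=14  J2=9  J3=5  J4=2
Waiting = turnaround − burst: J1=9, J2=5, J3=2, J4=0
Total waiting = 9 + 5 + 2 + 0 = 16

16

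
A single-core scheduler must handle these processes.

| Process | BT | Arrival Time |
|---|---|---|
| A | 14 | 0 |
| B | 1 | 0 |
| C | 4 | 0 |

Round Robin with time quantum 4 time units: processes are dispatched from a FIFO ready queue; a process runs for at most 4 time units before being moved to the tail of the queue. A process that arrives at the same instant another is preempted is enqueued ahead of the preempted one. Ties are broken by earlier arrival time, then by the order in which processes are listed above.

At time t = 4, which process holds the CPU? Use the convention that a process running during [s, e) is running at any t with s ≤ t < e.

B

Schedule: | A 0-4 | B 4-5 | C 5-9 | A 9-19 |
Completion: A=19  B=5  C=9
Turnaround (C−A): A=19  B=5  C=9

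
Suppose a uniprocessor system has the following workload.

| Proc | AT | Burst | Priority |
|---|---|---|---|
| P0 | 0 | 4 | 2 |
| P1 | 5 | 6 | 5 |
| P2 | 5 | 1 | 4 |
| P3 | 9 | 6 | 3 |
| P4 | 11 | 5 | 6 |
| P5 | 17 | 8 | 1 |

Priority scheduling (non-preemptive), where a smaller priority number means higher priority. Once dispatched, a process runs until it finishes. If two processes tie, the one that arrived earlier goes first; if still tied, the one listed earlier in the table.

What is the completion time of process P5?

Gantt: | P0 0-4 | idle 4-5 | P2 5-6 | P1 6-12 | P3 12-18 | P5 18-26 | P4 26-31 |
Completion: P0=4  P1=12  P2=6  P3=18  P4=31  P5=26
Turnaround (C−A): P0=4  P1=7  P2=1  P3=9  P4=20  P5=9

26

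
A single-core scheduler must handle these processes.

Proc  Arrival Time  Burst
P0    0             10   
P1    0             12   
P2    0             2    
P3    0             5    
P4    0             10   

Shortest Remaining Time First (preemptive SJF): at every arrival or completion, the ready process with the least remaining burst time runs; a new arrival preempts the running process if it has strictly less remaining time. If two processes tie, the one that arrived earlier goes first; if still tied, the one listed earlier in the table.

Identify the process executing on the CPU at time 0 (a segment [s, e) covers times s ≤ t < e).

P2

Schedule: | P2 0-2 | P3 2-7 | P0 7-17 | P4 17-27 | P1 27-39 |
Completion: P0=17  P1=39  P2=2  P3=7  P4=27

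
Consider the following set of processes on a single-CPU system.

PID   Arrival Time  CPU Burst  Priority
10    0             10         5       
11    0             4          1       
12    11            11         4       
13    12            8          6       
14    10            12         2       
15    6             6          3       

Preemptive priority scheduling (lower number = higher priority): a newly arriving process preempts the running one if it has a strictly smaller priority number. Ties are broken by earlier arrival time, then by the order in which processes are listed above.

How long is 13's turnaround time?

39

Gantt: | 11 0-4 | 10 4-6 | 15 6-10 | 14 10-22 | 15 22-24 | 12 24-35 | 10 35-43 | 13 43-51 |
Completion: 10=43  11=4  12=35  13=51  14=22  15=24
Turnaround (C−A): 10=43  11=4  12=24  13=39  14=12  15=18
Turnaround(13) = completion − arrival = 51 − 12 = 39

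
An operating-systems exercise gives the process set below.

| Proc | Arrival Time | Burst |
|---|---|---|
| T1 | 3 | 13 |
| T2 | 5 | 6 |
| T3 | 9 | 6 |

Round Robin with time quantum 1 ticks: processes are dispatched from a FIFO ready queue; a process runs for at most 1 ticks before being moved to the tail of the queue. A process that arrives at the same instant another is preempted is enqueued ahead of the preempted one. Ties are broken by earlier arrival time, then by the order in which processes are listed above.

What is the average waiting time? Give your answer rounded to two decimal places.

9.67

Gantt: | idle 0-3 | T1 3-5 | T2 5-6 | T1 6-7 | T2 7-8 | T1 8-9 | T2 9-10 | T3 10-11 | T1 11-12 | T2 12-13 | T3 13-14 | T1 14-15 | T2 15-16 | T3 16-17 | T1 17-18 | T2 18-19 | T3 19-20 | T1 20-21 | T3 21-22 | T1 22-23 | T3 23-24 | T1 24-28 |
Completion: T1=28  T2=19  T3=24
Turnaround (C−A): T1=25  T2=14  T3=15
Waiting times: T1=12, T2=8, T3=9
Average waiting = (12+8+9) / 3 = 29/3 = 9.67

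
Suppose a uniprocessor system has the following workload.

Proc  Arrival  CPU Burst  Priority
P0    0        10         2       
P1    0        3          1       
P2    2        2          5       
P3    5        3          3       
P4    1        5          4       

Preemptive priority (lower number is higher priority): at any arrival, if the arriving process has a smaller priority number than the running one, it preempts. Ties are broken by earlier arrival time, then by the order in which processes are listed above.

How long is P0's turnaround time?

Timeline: | P1 0-3 | P0 3-13 | P3 13-16 | P4 16-21 | P2 21-23 |
Completion: P0=13  P1=3  P2=23  P3=16  P4=21
Turnaround (C−A): P0=13  P1=3  P2=21  P3=11  P4=20
Turnaround(P0) = completion − arrival = 13 − 0 = 13

13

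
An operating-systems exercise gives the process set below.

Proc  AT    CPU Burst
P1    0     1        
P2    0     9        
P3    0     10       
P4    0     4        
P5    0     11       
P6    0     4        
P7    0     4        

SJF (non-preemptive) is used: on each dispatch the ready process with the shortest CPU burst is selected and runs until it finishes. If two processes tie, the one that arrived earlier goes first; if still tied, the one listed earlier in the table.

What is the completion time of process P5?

Timeline: | P1 0-1 | P4 1-5 | P6 5-9 | P7 9-13 | P2 13-22 | P3 22-32 | P5 32-43 |
Completion: P1=1  P2=22  P3=32  P4=5  P5=43  P6=9  P7=13
Turnaround (C−A): P1=1  P2=22  P3=32  P4=5  P5=43  P6=9  P7=13

43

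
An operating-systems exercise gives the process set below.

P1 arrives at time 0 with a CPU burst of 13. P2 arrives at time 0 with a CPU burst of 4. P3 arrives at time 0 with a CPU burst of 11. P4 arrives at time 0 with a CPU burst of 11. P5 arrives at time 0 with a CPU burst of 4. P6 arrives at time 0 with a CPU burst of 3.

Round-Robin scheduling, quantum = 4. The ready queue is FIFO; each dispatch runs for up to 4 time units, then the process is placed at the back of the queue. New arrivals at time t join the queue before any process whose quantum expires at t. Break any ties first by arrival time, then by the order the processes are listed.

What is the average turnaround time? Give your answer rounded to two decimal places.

Schedule: | P1 0-4 | P2 4-8 | P3 8-12 | P4 12-16 | P5 16-20 | P6 20-23 | P1 23-27 | P3 27-31 | P4 31-35 | P1 35-39 | P3 39-42 | P4 42-45 | P1 45-46 |
Completion: P1=46  P2=8  P3=42  P4=45  P5=20  P6=23
Turnaround (C−A): P1=46  P2=8  P3=42  P4=45  P5=20  P6=23
Turnaround times: P1=46, P2=8, P3=42, P4=45, P5=20, P6=23
Average turnaround = (46+8+42+45+20+23) / 6 = 184/6 = 30.67

30.67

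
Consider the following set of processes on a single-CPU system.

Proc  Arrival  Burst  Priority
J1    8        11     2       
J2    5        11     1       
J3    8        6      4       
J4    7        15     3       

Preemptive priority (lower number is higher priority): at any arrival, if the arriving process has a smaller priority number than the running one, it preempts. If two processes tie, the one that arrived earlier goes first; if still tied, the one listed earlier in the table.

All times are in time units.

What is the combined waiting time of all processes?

62

Timeline: | idle 0-5 | J2 5-16 | J1 16-27 | J4 27-42 | J3 42-48 |
Completion: J1=27  J2=16  J3=48  J4=42
Turnaround (C−A): J1=19  J2=11  J3=40  J4=35
Waiting = turnaround − burst: J1=8, J2=0, J3=34, J4=20
Total waiting = 8 + 0 + 34 + 20 = 62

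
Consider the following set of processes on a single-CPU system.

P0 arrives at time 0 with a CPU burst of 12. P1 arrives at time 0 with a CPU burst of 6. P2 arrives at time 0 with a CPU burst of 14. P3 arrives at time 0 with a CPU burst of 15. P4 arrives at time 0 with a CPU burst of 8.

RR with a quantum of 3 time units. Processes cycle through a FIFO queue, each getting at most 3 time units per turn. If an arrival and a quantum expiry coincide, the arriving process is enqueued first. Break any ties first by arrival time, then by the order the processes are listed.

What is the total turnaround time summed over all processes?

Schedule: | P0 0-3 | P1 3-6 | P2 6-9 | P3 9-12 | P4 12-15 | P0 15-18 | P1 18-21 | P2 21-24 | P3 24-27 | P4 27-30 | P0 30-33 | P2 33-36 | P3 36-39 | P4 39-41 | P0 41-44 | P2 44-47 | P3 47-50 | P2 50-52 | P3 52-55 |
Completion: P0=44  P1=21  P2=52  P3=55  P4=41
Turnaround (C−A): P0=44  P1=21  P2=52  P3=55  P4=41
Turnaround = completion − arrival: P0=44, P1=21, P2=52, P3=55, P4=41
Total turnaround = 44 + 21 + 52 + 55 + 41 = 213

213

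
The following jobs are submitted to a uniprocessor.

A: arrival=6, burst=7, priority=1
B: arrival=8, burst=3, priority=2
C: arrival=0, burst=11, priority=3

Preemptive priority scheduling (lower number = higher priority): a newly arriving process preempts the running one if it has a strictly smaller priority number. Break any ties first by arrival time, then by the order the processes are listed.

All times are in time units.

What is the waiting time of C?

10

Timeline: | C 0-6 | A 6-13 | B 13-16 | C 16-21 |
Completion: A=13  B=16  C=21
Turnaround (C−A): A=7  B=8  C=21
Waiting(C) = turnaround − burst = 21 − 11 = 10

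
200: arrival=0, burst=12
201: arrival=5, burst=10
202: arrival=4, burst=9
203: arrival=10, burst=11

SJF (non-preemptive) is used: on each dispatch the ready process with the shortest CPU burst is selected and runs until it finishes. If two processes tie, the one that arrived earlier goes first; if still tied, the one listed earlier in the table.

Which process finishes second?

202

Timeline: | 200 0-12 | 202 12-21 | 201 21-31 | 203 31-42 |
Completion: 200=12  201=31  202=21  203=42
Turnaround (C−A): 200=12  201=26  202=17  203=32
Finish order: 200 → 202 → 201 → 203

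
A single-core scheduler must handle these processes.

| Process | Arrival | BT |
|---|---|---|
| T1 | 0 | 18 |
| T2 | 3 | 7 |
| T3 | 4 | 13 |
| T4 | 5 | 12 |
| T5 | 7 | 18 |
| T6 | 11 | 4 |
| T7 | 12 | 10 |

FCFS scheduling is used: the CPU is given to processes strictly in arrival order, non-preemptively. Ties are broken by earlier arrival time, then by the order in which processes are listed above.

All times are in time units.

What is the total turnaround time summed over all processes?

311

Timeline: | T1 0-18 | T2 18-25 | T3 25-38 | T4 38-50 | T5 50-68 | T6 68-72 | T7 72-82 |
Completion: T1=18  T2=25  T3=38  T4=50  T5=68  T6=72  T7=82
Turnaround (C−A): T1=18  T2=22  T3=34  T4=45  T5=61  T6=61  T7=70
Turnaround = completion − arrival: T1=18, T2=22, T3=34, T4=45, T5=61, T6=61, T7=70
Total turnaround = 18 + 22 + 34 + 45 + 61 + 61 + 70 = 311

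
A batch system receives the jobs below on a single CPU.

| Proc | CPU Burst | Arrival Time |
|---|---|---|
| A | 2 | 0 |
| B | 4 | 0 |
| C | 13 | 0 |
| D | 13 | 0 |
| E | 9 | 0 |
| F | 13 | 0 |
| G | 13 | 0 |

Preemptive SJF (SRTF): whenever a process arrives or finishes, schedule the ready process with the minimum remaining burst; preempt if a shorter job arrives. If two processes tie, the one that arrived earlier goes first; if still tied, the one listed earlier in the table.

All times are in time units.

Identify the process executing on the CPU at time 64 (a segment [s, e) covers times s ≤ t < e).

Timeline: | A 0-2 | B 2-6 | E 6-15 | C 15-28 | D 28-41 | F 41-54 | G 54-67 |
Completion: A=2  B=6  C=28  D=41  E=15  F=54  G=67

G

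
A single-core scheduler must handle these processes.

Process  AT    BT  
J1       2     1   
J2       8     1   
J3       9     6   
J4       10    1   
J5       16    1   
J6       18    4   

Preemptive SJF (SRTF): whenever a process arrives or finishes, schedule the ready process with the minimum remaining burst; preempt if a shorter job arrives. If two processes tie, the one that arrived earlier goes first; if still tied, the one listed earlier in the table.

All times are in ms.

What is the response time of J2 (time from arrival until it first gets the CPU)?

Timeline: | idle 0-2 | J1 2-3 | idle 3-8 | J2 8-9 | J3 9-10 | J4 10-11 | J3 11-16 | J5 16-17 | idle 17-18 | J6 18-22 |
Completion: J1=3  J2=9  J3=16  J4=11  J5=17  J6=22
Turnaround (C−A): J1=1  J2=1  J3=7  J4=1  J5=1  J6=4
Response(J2) = first start − arrival = 8 − 8 = 0

0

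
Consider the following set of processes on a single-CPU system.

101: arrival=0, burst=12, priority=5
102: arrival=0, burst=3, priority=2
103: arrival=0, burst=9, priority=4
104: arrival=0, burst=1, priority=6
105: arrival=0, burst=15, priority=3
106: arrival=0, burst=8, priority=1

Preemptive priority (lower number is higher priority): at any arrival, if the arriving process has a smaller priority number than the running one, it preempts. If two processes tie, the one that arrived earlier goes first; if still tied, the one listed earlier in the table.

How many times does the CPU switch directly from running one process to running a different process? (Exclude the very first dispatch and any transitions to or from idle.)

5

Schedule: | 106 0-8 | 102 8-11 | 105 11-26 | 103 26-35 | 101 35-47 | 104 47-48 |
Completion: 101=47  102=11  103=35  104=48  105=26  106=8
Turnaround (C−A): 101=47  102=11  103=35  104=48  105=26  106=8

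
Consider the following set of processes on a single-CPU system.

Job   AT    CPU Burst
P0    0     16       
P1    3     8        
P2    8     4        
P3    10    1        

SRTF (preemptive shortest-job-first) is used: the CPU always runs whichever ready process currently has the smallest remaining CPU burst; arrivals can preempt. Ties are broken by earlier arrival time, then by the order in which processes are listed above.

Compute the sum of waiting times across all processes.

Schedule: | P0 0-3 | P1 3-11 | P3 11-12 | P2 12-16 | P0 16-29 |
Completion: P0=29  P1=11  P2=16  P3=12
Turnaround (C−A): P0=29  P1=8  P2=8  P3=2
Waiting = turnaround − burst: P0=13, P1=0, P2=4, P3=1
Total waiting = 13 + 0 + 4 + 1 = 18

18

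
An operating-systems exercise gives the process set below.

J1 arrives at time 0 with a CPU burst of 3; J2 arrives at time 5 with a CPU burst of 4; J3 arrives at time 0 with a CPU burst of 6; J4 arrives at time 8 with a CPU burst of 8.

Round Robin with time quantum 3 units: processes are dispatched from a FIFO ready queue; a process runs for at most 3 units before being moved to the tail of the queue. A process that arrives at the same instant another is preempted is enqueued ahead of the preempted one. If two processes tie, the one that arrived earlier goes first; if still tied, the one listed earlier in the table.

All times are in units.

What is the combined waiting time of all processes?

18

Schedule: | J1 0-3 | J3 3-6 | J2 6-9 | J3 9-12 | J4 12-15 | J2 15-16 | J4 16-21 |
Completion: J1=3  J2=16  J3=12  J4=21
Waiting = turnaround − burst: J1=0, J2=7, J3=6, J4=5
Total waiting = 0 + 7 + 6 + 5 = 18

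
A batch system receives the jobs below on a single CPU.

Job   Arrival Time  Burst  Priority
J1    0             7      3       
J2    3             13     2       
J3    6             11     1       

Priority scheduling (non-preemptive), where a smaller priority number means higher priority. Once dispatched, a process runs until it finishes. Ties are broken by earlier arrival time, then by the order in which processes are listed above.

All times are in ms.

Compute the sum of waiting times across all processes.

16

Gantt: | J1 0-7 | J3 7-18 | J2 18-31 |
Completion: J1=7  J2=31  J3=18
Turnaround (C−A): J1=7  J2=28  J3=12
Waiting = turnaround − burst: J1=0, J2=15, J3=1
Total waiting = 0 + 15 + 1 = 16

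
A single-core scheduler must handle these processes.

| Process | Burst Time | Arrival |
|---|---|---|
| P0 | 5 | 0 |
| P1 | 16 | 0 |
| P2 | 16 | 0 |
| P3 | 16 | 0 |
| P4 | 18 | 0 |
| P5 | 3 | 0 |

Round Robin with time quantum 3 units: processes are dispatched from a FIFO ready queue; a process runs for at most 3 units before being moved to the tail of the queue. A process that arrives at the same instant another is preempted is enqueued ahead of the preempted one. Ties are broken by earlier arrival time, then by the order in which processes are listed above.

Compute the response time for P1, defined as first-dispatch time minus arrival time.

Gantt: | P0 0-3 | P1 3-6 | P2 6-9 | P3 9-12 | P4 12-15 | P5 15-18 | P0 18-20 | P1 20-23 | P2 23-26 | P3 26-29 | P4 29-32 | P1 32-35 | P2 35-38 | P3 38-41 | P4 41-44 | P1 44-47 | P2 47-50 | P3 50-53 | P4 53-56 | P1 56-59 | P2 59-62 | P3 62-65 | P4 65-68 | P1 68-69 | P2 69-70 | P3 70-71 | P4 71-74 |
Completion: P0=20  P1=69  P2=70  P3=71  P4=74  P5=18
Response(P1) = first start − arrival = 3 − 0 = 3

3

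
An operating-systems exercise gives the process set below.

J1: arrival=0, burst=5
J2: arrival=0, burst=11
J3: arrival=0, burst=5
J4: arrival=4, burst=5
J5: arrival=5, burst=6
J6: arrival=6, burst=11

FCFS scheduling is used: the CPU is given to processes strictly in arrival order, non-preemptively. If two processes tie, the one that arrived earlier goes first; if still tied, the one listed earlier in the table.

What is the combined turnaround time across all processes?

128

Gantt: | J1 0-5 | J2 5-16 | J3 16-21 | J4 21-26 | J5 26-32 | J6 32-43 |
Completion: J1=5  J2=16  J3=21  J4=26  J5=32  J6=43
Turnaround (C−A): J1=5  J2=16  J3=21  J4=22  J5=27  J6=37
Turnaround = completion − arrival: J1=5, J2=16, J3=21, J4=22, J5=27, J6=37
Total turnaround = 5 + 16 + 21 + 22 + 27 + 37 = 128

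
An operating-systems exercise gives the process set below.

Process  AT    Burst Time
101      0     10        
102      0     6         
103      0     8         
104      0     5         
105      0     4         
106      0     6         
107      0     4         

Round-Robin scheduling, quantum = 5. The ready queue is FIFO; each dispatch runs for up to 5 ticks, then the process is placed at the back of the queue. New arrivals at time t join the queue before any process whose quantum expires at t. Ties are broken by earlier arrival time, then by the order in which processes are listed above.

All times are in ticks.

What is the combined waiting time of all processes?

196

Timeline: | 101 0-5 | 102 5-10 | 103 10-15 | 104 15-20 | 105 20-24 | 106 24-29 | 107 29-33 | 101 33-38 | 102 38-39 | 103 39-42 | 106 42-43 |
Completion: 101=38  102=39  103=42  104=20  105=24  106=43  107=33
Turnaround (C−A): 101=38  102=39  103=42  104=20  105=24  106=43  107=33
Waiting = turnaround − burst: 101=28, 102=33, 103=34, 104=15, 105=20, 106=37, 107=29
Total waiting = 28 + 33 + 34 + 15 + 20 + 37 + 29 = 196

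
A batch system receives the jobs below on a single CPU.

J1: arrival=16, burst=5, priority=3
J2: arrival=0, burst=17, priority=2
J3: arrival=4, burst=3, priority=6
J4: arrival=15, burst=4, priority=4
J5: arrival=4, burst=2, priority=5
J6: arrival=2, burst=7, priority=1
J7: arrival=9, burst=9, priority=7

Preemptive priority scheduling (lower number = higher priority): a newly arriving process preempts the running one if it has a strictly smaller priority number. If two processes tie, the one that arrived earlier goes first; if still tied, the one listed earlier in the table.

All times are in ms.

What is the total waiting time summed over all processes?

Timeline: | J2 0-2 | J6 2-9 | J2 9-24 | J1 24-29 | J4 29-33 | J5 33-35 | J3 35-38 | J7 38-47 |
Completion: J1=29  J2=24  J3=38  J4=33  J5=35  J6=9  J7=47
Turnaround (C−A): J1=13  J2=24  J3=34  J4=18  J5=31  J6=7  J7=38
Waiting = turnaround − burst: J1=8, J2=7, J3=31, J4=14, J5=29, J6=0, J7=29
Total waiting = 8 + 7 + 31 + 14 + 29 + 0 + 29 = 118

118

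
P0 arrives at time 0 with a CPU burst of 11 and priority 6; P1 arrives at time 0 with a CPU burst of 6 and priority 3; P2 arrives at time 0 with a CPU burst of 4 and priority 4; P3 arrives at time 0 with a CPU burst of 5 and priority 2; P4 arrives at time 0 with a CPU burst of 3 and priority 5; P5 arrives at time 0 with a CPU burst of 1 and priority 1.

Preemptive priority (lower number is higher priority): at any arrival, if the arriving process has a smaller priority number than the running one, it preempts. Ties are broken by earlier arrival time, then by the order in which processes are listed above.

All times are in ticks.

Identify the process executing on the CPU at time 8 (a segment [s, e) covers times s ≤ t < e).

Timeline: | P5 0-1 | P3 1-6 | P1 6-12 | P2 12-16 | P4 16-19 | P0 19-30 |
Completion: P0=30  P1=12  P2=16  P3=6  P4=19  P5=1

P1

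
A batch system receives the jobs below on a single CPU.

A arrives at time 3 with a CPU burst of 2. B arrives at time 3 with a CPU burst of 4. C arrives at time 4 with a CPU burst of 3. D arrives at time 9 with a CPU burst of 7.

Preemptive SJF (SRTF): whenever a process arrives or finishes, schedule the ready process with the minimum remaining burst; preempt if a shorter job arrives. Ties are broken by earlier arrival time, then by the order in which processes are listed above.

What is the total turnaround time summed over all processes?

25

Schedule: | idle 0-3 | A 3-5 | C 5-8 | B 8-12 | D 12-19 |
Completion: A=5  B=12  C=8  D=19
Turnaround = completion − arrival: A=2, B=9, C=4, D=10
Total turnaround = 2 + 9 + 4 + 10 = 25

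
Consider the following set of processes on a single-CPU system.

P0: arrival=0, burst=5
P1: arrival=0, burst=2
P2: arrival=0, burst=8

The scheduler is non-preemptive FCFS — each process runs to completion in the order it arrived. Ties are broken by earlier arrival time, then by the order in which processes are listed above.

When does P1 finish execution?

7

Timeline: | P0 0-5 | P1 5-7 | P2 7-15 |
Completion: P0=5  P1=7  P2=15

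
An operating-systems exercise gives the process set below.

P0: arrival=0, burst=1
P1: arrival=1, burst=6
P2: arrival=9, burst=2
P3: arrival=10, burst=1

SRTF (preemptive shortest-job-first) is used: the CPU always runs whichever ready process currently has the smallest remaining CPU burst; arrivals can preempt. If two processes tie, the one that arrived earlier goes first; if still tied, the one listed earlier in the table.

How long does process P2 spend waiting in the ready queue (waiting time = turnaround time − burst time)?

Schedule: | P0 0-1 | P1 1-7 | idle 7-9 | P2 9-11 | P3 11-12 |
Completion: P0=1  P1=7  P2=11  P3=12
Turnaround (C−A): P0=1  P1=6  P2=2  P3=2
Waiting(P2) = turnaround − burst = 2 − 2 = 0

0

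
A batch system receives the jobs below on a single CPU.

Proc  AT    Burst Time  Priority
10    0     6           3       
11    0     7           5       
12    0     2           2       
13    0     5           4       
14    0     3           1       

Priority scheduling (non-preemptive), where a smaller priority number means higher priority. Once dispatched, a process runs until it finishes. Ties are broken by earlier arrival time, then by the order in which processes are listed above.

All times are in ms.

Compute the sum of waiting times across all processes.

35

Schedule: | 14 0-3 | 12 3-5 | 10 5-11 | 13 11-16 | 11 16-23 |
Completion: 10=11  11=23  12=5  13=16  14=3
Waiting = turnaround − burst: 10=5, 11=16, 12=3, 13=11, 14=0
Total waiting = 5 + 16 + 3 + 11 + 0 = 35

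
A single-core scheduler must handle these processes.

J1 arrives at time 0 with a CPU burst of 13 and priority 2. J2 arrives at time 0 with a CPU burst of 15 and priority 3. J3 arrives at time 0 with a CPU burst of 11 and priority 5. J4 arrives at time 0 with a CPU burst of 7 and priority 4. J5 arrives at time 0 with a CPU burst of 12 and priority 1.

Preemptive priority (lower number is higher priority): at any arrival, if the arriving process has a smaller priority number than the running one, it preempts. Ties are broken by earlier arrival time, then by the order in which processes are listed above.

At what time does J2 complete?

40

Timeline: | J5 0-12 | J1 12-25 | J2 25-40 | J4 40-47 | J3 47-58 |
Completion: J1=25  J2=40  J3=58  J4=47  J5=12
Turnaround (C−A): J1=25  J2=40  J3=58  J4=47  J5=12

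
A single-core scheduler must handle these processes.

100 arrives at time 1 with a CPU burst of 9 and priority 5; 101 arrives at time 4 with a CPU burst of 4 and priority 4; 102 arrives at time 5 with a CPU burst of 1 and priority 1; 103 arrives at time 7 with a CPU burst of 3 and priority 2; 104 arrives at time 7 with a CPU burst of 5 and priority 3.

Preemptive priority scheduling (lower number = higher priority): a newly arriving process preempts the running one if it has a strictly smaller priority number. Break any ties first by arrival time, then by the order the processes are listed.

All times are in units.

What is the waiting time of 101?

Schedule: | idle 0-1 | 100 1-4 | 101 4-5 | 102 5-6 | 101 6-7 | 103 7-10 | 104 10-15 | 101 15-17 | 100 17-23 |
Completion: 100=23  101=17  102=6  103=10  104=15
Waiting(101) = turnaround − burst = 13 − 4 = 9

9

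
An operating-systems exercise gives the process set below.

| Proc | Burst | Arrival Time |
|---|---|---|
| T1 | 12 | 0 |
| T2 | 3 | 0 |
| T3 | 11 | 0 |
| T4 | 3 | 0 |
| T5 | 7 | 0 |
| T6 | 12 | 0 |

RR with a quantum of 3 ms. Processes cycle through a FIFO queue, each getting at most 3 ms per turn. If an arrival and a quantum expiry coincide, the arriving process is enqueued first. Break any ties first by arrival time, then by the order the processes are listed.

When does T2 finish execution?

6

Schedule: | T1 0-3 | T2 3-6 | T3 6-9 | T4 9-12 | T5 12-15 | T6 15-18 | T1 18-21 | T3 21-24 | T5 24-27 | T6 27-30 | T1 30-33 | T3 33-36 | T5 36-37 | T6 37-40 | T1 40-43 | T3 43-45 | T6 45-48 |
Completion: T1=43  T2=6  T3=45  T4=12  T5=37  T6=48
Turnaround (C−A): T1=43  T2=6  T3=45  T4=12  T5=37  T6=48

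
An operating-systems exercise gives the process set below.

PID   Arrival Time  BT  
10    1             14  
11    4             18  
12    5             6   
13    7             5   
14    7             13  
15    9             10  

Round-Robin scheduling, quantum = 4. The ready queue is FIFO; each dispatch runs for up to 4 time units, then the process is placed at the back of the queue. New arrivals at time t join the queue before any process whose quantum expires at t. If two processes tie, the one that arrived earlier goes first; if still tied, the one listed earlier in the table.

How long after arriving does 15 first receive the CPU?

Timeline: | idle 0-1 | 10 1-5 | 11 5-9 | 12 9-13 | 10 13-17 | 13 17-21 | 14 21-25 | 15 25-29 | 11 29-33 | 12 33-35 | 10 35-39 | 13 39-40 | 14 40-44 | 15 44-48 | 11 48-52 | 10 52-54 | 14 54-58 | 15 58-60 | 11 60-64 | 14 64-65 | 11 65-67 |
Completion: 10=54  11=67  12=35  13=40  14=65  15=60
Response(15) = first start − arrival = 25 − 9 = 16

16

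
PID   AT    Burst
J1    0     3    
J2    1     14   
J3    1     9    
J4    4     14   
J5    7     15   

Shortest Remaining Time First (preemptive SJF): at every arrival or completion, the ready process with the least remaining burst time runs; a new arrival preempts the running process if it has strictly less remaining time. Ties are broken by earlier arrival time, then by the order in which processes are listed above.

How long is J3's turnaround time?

11

Gantt: | J1 0-3 | J3 3-12 | J2 12-26 | J4 26-40 | J5 40-55 |
Completion: J1=3  J2=26  J3=12  J4=40  J5=55
Turnaround(J3) = completion − arrival = 12 − 1 = 11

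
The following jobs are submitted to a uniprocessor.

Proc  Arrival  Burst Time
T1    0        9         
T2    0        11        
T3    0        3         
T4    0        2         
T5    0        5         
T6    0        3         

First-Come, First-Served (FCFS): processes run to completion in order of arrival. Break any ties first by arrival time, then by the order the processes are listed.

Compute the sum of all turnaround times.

140

Gantt: | T1 0-9 | T2 9-20 | T3 20-23 | T4 23-25 | T5 25-30 | T6 30-33 |
Completion: T1=9  T2=20  T3=23  T4=25  T5=30  T6=33
Turnaround (C−A): T1=9  T2=20  T3=23  T4=25  T5=30  T6=33
Turnaround = completion − arrival: T1=9, T2=20, T3=23, T4=25, T5=30, T6=33
Total turnaround = 9 + 20 + 23 + 25 + 30 + 33 = 140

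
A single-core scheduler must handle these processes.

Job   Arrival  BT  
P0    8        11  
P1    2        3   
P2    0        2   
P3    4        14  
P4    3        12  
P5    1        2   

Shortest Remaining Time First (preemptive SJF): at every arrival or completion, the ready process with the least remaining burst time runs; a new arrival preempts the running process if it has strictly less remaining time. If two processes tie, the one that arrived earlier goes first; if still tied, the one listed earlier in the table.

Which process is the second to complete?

P5

Schedule: | P2 0-2 | P5 2-4 | P1 4-7 | P4 7-19 | P0 19-30 | P3 30-44 |
Completion: P0=30  P1=7  P2=2  P3=44  P4=19  P5=4
Finish order: P2 → P5 → P1 → P4 → P0 → P3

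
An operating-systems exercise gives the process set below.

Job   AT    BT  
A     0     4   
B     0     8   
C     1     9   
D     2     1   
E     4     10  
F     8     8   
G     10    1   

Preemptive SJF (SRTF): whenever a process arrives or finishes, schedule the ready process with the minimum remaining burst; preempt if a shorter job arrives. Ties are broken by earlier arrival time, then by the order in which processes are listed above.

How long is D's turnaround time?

Schedule: | A 0-2 | D 2-3 | A 3-5 | B 5-10 | G 10-11 | B 11-14 | F 14-22 | C 22-31 | E 31-41 |
Completion: A=5  B=14  C=31  D=3  E=41  F=22  G=11
Turnaround (C−A): A=5  B=14  C=30  D=1  E=37  F=14  G=1
Turnaround(D) = completion − arrival = 3 − 2 = 1

1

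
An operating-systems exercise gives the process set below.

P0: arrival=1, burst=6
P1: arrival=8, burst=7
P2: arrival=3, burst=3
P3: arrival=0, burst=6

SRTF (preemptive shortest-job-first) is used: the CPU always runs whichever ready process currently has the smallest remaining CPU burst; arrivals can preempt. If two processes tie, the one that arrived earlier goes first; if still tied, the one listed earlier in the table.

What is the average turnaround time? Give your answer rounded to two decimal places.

Schedule: | P3 0-6 | P2 6-9 | P0 9-15 | P1 15-22 |
Completion: P0=15  P1=22  P2=9  P3=6
Turnaround (C−A): P0=14  P1=14  P2=6  P3=6
Turnaround times: P0=14, P1=14, P2=6, P3=6
Average turnaround = (14+14+6+6) / 4 = 40/4 = 10.00

10.00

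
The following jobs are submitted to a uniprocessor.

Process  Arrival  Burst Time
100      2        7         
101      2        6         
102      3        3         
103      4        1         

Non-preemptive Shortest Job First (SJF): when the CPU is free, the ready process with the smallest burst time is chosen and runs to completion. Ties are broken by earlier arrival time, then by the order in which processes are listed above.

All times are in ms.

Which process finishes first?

101

Gantt: | idle 0-2 | 101 2-8 | 103 8-9 | 102 9-12 | 100 12-19 |
Completion: 100=19  101=8  102=12  103=9
Finish order: 101 → 103 → 102 → 100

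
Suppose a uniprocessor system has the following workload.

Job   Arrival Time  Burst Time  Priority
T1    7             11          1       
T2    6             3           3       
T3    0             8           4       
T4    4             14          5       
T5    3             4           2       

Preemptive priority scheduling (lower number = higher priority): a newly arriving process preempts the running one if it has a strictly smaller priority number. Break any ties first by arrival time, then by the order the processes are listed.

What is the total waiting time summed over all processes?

52

Timeline: | T3 0-3 | T5 3-7 | T1 7-18 | T2 18-21 | T3 21-26 | T4 26-40 |
Completion: T1=18  T2=21  T3=26  T4=40  T5=7
Waiting = turnaround − burst: T1=0, T2=12, T3=18, T4=22, T5=0
Total waiting = 0 + 12 + 18 + 22 + 0 = 52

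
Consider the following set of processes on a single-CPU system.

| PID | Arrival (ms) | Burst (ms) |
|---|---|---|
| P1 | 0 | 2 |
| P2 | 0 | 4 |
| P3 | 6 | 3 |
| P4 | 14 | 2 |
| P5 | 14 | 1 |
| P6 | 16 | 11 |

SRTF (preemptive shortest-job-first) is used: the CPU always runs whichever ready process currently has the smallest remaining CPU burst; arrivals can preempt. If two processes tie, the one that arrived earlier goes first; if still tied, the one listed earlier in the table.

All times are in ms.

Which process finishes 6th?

P6

Timeline: | P1 0-2 | P2 2-6 | P3 6-9 | idle 9-14 | P5 14-15 | P4 15-17 | P6 17-28 |
Completion: P1=2  P2=6  P3=9  P4=17  P5=15  P6=28
Turnaround (C−A): P1=2  P2=6  P3=3  P4=3  P5=1  P6=12
Finish order: P1 → P2 → P3 → P5 → P4 → P6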